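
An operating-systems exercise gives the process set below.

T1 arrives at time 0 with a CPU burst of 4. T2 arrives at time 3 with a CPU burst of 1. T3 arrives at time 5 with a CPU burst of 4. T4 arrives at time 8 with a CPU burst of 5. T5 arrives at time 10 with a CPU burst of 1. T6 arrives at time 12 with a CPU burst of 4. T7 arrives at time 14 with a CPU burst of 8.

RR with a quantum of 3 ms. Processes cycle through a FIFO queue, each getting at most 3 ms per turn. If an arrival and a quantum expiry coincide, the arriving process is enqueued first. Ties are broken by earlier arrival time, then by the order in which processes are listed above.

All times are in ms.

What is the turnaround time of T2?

Schedule: | T1 0-3 | T2 3-4 | T1 4-5 | T3 5-8 | T4 8-11 | T3 11-12 | T5 12-13 | T4 13-15 | T6 15-18 | T7 18-21 | T6 21-22 | T7 22-27 |
Completion: T1=5  T2=4  T3=12  T4=15  T5=13  T6=22  T7=27
Turnaround (C−A): T1=5  T2=1  T3=7  T4=7  T5=3  T6=10  T7=13
Turnaround(T2) = completion − arrival = 4 − 3 = 1

1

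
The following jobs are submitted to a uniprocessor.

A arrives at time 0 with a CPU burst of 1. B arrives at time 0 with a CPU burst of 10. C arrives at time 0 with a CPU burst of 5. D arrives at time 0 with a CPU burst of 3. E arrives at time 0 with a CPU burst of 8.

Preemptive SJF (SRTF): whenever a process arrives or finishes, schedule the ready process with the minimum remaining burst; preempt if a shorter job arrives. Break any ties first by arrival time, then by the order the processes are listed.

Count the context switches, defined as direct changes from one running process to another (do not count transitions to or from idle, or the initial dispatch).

Gantt: | A 0-1 | D 1-4 | C 4-9 | E 9-17 | B 17-27 |
Completion: A=1  B=27  C=9  D=4  E=17
Turnaround (C−A): A=1  B=27  C=9  D=4  E=17

4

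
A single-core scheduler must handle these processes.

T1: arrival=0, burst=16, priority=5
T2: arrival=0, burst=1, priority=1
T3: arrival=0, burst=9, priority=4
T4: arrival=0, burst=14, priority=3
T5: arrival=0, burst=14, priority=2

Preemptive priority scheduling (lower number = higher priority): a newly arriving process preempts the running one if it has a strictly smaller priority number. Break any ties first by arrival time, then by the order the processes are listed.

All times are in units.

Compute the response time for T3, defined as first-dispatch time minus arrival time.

29

Gantt: | T2 0-1 | T5 1-15 | T4 15-29 | T3 29-38 | T1 38-54 |
Completion: T1=54  T2=1  T3=38  T4=29  T5=15
Response(T3) = first start − arrival = 29 − 0 = 29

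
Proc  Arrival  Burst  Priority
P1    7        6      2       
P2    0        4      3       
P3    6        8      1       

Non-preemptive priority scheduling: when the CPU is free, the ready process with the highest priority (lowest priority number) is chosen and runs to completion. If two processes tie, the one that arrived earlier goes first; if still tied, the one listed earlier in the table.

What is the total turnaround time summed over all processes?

Timeline: | P2 0-4 | idle 4-6 | P3 6-14 | P1 14-20 |
Completion: P1=20  P2=4  P3=14
Turnaround (C−A): P1=13  P2=4  P3=8
Turnaround = completion − arrival: P1=13, P2=4, P3=8
Total turnaround = 13 + 4 + 8 = 25

25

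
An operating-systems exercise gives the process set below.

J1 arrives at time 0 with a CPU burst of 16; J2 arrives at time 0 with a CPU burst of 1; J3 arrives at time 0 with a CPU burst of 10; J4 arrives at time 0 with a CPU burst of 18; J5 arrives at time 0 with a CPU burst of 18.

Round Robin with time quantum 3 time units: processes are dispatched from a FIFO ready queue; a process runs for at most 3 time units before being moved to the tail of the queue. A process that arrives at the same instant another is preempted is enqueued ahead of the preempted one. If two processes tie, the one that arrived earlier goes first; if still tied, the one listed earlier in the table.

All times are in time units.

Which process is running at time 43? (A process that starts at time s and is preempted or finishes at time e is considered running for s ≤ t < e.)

Schedule: | J1 0-3 | J2 3-4 | J3 4-7 | J4 7-10 | J5 10-13 | J1 13-16 | J3 16-19 | J4 19-22 | J5 22-25 | J1 25-28 | J3 28-31 | J4 31-34 | J5 34-37 | J1 37-40 | J3 40-41 | J4 41-44 | J5 44-47 | J1 47-50 | J4 50-53 | J5 53-56 | J1 56-57 | J4 57-60 | J5 60-63 |
Completion: J1=57  J2=4  J3=41  J4=60  J5=63

J4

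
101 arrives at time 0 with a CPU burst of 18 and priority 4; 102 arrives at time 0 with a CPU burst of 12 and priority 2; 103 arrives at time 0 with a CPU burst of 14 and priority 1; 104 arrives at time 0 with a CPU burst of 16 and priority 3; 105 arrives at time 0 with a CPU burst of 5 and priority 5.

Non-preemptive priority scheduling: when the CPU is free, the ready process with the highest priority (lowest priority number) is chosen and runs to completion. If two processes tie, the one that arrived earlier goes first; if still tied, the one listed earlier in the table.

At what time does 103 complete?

14

Gantt: | 103 0-14 | 102 14-26 | 104 26-42 | 101 42-60 | 105 60-65 |
Completion: 101=60  102=26  103=14  104=42  105=65
Turnaround (C−A): 101=60  102=26  103=14  104=42  105=65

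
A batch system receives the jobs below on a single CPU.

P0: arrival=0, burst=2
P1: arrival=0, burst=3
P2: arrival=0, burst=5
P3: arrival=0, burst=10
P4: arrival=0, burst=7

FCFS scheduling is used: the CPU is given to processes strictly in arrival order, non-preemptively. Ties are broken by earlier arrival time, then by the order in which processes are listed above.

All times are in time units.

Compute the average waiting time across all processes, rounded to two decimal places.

7.40

Gantt: | P0 0-2 | P1 2-5 | P2 5-10 | P3 10-20 | P4 20-27 |
Completion: P0=2  P1=5  P2=10  P3=20  P4=27
Turnaround (C−A): P0=2  P1=5  P2=10  P3=20  P4=27
Waiting times: P0=0, P1=2, P2=5, P3=10, P4=20
Average waiting = (0+2+5+10+20) / 5 = 37/5 = 7.40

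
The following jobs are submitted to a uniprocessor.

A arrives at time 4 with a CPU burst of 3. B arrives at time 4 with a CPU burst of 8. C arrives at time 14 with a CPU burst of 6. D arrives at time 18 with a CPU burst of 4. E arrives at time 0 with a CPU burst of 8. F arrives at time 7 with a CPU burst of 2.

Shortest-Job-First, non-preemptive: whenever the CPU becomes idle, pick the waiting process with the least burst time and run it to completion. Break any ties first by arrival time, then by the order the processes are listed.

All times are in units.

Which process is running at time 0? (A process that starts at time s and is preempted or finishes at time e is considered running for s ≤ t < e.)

E

Gantt: | E 0-8 | F 8-10 | A 10-13 | B 13-21 | D 21-25 | C 25-31 |
Completion: A=13  B=21  C=31  D=25  E=8  F=10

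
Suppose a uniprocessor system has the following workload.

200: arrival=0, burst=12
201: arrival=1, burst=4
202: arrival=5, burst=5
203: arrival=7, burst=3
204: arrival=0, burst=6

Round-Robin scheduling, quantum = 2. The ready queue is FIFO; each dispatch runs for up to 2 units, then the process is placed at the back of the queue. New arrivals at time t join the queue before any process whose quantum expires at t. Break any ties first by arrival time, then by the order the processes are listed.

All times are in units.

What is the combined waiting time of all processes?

Schedule: | 200 0-2 | 204 2-4 | 201 4-6 | 200 6-8 | 204 8-10 | 202 10-12 | 201 12-14 | 203 14-16 | 200 16-18 | 204 18-20 | 202 20-22 | 203 22-23 | 200 23-25 | 202 25-26 | 200 26-30 |
Completion: 200=30  201=14  202=26  203=23  204=20
Turnaround (C−A): 200=30  201=13  202=21  203=16  204=20
Waiting = turnaround − burst: 200=18, 201=9, 202=16, 203=13, 204=14
Total waiting = 18 + 9 + 16 + 13 + 14 = 70

70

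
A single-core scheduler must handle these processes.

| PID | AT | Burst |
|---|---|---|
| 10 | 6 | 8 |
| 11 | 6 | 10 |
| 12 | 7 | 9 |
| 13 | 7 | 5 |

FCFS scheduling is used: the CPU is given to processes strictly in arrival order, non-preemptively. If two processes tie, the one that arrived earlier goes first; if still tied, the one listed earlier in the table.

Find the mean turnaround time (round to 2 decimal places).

Schedule: | idle 0-6 | 10 6-14 | 11 14-24 | 12 24-33 | 13 33-38 |
Completion: 10=14  11=24  12=33  13=38
Turnaround times: 10=8, 11=18, 12=26, 13=31
Average turnaround = (8+18+26+31) / 4 = 83/4 = 20.75

20.75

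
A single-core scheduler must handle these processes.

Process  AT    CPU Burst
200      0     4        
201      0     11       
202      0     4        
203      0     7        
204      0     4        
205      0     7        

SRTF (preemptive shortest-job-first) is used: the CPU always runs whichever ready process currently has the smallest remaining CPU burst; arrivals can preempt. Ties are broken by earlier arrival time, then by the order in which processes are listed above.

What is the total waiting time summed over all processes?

69

Timeline: | 200 0-4 | 202 4-8 | 204 8-12 | 203 12-19 | 205 19-26 | 201 26-37 |
Completion: 200=4  201=37  202=8  203=19  204=12  205=26
Turnaround (C−A): 200=4  201=37  202=8  203=19  204=12  205=26
Waiting = turnaround − burst: 200=0, 201=26, 202=4, 203=12, 204=8, 205=19
Total waiting = 0 + 26 + 4 + 12 + 8 + 19 = 69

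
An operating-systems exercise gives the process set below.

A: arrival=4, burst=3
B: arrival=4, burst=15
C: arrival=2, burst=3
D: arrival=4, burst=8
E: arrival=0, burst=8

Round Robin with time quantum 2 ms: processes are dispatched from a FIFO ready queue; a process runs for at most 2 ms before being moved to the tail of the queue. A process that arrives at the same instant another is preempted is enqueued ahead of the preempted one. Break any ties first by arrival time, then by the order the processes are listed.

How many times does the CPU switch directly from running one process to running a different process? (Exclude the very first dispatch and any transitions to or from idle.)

16

Timeline: | E 0-2 | C 2-4 | E 4-6 | A 6-8 | B 8-10 | D 10-12 | C 12-13 | E 13-15 | A 15-16 | B 16-18 | D 18-20 | E 20-22 | B 22-24 | D 24-26 | B 26-28 | D 28-30 | B 30-37 |
Completion: A=16  B=37  C=13  D=30  E=22
Turnaround (C−A): A=12  B=33  C=11  D=26  E=22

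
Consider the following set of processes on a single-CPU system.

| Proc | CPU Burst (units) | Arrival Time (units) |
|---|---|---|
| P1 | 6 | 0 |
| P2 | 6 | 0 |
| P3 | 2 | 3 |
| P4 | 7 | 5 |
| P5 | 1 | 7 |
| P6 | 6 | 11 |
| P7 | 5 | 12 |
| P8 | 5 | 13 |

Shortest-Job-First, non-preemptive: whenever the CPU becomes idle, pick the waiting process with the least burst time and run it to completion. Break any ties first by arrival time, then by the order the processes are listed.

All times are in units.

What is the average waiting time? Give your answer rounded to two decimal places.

7.88

Schedule: | P1 0-6 | P3 6-8 | P5 8-9 | P2 9-15 | P7 15-20 | P8 20-25 | P6 25-31 | P4 31-38 |
Completion: P1=6  P2=15  P3=8  P4=38  P5=9  P6=31  P7=20  P8=25
Waiting times: P1=0, P2=9, P3=3, P4=26, P5=1, P6=14, P7=3, P8=7
Average waiting = (0+9+3+26+1+14+3+7) / 8 = 63/8 = 7.88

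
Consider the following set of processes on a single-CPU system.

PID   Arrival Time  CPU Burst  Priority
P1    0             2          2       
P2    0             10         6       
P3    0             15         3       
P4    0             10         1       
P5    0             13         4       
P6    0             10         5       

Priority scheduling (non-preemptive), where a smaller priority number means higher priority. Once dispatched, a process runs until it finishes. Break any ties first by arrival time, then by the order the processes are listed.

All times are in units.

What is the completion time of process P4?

10

Schedule: | P4 0-10 | P1 10-12 | P3 12-27 | P5 27-40 | P6 40-50 | P2 50-60 |
Completion: P1=12  P2=60  P3=27  P4=10  P5=40  P6=50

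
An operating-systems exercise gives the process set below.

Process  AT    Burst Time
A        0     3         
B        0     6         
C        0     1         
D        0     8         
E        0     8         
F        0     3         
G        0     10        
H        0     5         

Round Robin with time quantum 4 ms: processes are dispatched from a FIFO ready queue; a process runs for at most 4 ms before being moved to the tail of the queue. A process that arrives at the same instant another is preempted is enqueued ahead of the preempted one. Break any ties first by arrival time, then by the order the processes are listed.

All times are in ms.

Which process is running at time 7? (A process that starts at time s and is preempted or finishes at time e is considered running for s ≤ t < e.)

Timeline: | A 0-3 | B 3-7 | C 7-8 | D 8-12 | E 12-16 | F 16-19 | G 19-23 | H 23-27 | B 27-29 | D 29-33 | E 33-37 | G 37-41 | H 41-42 | G 42-44 |
Completion: A=3  B=29  C=8  D=33  E=37  F=19  G=44  H=42

C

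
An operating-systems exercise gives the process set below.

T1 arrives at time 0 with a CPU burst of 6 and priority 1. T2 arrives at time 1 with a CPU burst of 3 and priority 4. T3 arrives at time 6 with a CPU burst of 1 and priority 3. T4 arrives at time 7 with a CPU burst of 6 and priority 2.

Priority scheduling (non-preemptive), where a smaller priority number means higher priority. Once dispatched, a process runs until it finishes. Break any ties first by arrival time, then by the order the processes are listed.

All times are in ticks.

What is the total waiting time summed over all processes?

Gantt: | T1 0-6 | T3 6-7 | T4 7-13 | T2 13-16 |
Completion: T1=6  T2=16  T3=7  T4=13
Turnaround (C−A): T1=6  T2=15  T3=1  T4=6
Waiting = turnaround − burst: T1=0, T2=12, T3=0, T4=0
Total waiting = 0 + 12 + 0 + 0 = 12

12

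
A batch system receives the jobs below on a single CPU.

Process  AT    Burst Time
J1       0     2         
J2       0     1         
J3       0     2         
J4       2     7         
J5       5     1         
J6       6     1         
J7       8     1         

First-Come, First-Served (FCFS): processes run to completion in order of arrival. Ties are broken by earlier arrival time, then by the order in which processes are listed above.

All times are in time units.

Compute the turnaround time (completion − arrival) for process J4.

Schedule: | J1 0-2 | J2 2-3 | J3 3-5 | J4 5-12 | J5 12-13 | J6 13-14 | J7 14-15 |
Completion: J1=2  J2=3  J3=5  J4=12  J5=13  J6=14  J7=15
Turnaround(J4) = completion − arrival = 12 − 2 = 10

10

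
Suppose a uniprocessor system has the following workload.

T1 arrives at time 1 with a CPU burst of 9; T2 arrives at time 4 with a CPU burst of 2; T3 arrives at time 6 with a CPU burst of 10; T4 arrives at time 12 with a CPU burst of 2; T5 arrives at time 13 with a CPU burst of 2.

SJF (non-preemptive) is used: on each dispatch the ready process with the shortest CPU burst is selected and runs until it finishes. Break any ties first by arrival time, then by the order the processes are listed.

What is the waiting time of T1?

Gantt: | idle 0-1 | T1 1-10 | T2 10-12 | T4 12-14 | T5 14-16 | T3 16-26 |
Completion: T1=10  T2=12  T3=26  T4=14  T5=16
Waiting(T1) = turnaround − burst = 9 − 9 = 0

0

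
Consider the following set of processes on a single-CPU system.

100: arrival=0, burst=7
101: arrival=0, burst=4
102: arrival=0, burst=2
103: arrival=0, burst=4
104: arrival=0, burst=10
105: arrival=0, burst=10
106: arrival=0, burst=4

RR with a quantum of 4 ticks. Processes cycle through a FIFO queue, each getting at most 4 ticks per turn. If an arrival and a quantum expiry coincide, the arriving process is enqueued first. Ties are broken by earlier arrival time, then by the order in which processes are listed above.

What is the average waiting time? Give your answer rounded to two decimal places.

Gantt: | 100 0-4 | 101 4-8 | 102 8-10 | 103 10-14 | 104 14-18 | 105 18-22 | 106 22-26 | 100 26-29 | 104 29-33 | 105 33-37 | 104 37-39 | 105 39-41 |
Completion: 100=29  101=8  102=10  103=14  104=39  105=41  106=26
Waiting times: 100=22, 101=4, 102=8, 103=10, 104=29, 105=31, 106=22
Average waiting = (22+4+8+10+29+31+22) / 7 = 126/7 = 18.00

18.00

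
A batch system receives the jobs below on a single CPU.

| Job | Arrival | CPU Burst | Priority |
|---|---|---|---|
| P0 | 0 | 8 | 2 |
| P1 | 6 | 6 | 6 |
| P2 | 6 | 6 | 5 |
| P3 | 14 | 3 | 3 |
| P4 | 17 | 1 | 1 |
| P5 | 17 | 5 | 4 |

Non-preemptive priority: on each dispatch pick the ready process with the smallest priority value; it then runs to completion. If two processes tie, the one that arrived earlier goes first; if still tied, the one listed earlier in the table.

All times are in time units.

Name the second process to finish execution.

P2

Schedule: | P0 0-8 | P2 8-14 | P3 14-17 | P4 17-18 | P5 18-23 | P1 23-29 |
Completion: P0=8  P1=29  P2=14  P3=17  P4=18  P5=23
Turnaround (C−A): P0=8  P1=23  P2=8  P3=3  P4=1  P5=6
Finish order: P0 → P2 → P3 → P4 → P5 → P1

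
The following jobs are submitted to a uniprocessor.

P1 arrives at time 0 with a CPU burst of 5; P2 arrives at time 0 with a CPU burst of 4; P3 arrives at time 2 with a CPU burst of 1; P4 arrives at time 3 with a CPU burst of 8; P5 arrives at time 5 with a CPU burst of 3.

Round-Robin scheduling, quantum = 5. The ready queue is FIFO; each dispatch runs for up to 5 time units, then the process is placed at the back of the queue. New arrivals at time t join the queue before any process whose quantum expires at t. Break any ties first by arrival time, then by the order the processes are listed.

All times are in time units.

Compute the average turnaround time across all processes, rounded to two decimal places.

10.60

Schedule: | P1 0-5 | P2 5-9 | P3 9-10 | P4 10-15 | P5 15-18 | P4 18-21 |
Completion: P1=5  P2=9  P3=10  P4=21  P5=18
Turnaround times: P1=5, P2=9, P3=8, P4=18, P5=13
Average turnaround = (5+9+8+18+13) / 5 = 53/5 = 10.60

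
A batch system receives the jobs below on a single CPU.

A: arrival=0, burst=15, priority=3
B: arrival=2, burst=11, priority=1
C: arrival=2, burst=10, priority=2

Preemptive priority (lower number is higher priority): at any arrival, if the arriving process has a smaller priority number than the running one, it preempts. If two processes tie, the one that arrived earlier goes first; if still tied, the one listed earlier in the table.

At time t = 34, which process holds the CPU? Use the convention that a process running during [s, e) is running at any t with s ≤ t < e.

Gantt: | A 0-2 | B 2-13 | C 13-23 | A 23-36 |
Completion: A=36  B=13  C=23
Turnaround (C−A): A=36  B=11  C=21

A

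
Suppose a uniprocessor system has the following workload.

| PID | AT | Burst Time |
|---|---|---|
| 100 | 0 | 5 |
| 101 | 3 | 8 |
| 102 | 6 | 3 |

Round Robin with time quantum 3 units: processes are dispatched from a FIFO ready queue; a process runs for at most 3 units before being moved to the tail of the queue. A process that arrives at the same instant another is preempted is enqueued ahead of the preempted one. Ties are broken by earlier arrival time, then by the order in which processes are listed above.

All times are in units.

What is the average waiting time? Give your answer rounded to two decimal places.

3.33

Gantt: | 100 0-3 | 101 3-6 | 100 6-8 | 102 8-11 | 101 11-16 |
Completion: 100=8  101=16  102=11
Turnaround (C−A): 100=8  101=13  102=5
Waiting times: 100=3, 101=5, 102=2
Average waiting = (3+5+2) / 3 = 10/3 = 3.33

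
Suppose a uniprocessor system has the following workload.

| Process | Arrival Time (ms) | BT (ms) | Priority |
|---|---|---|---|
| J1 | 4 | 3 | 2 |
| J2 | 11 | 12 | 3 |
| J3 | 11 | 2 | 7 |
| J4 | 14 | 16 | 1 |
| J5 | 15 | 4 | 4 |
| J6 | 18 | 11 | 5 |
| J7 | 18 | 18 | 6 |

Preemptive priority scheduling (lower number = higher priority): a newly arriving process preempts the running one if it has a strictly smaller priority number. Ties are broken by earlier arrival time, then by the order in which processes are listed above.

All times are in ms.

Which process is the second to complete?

Schedule: | idle 0-4 | J1 4-7 | idle 7-11 | J2 11-14 | J4 14-30 | J2 30-39 | J5 39-43 | J6 43-54 | J7 54-72 | J3 72-74 |
Completion: J1=7  J2=39  J3=74  J4=30  J5=43  J6=54  J7=72
Finish order: J1 → J4 → J2 → J5 → J6 → J7 → J3

J4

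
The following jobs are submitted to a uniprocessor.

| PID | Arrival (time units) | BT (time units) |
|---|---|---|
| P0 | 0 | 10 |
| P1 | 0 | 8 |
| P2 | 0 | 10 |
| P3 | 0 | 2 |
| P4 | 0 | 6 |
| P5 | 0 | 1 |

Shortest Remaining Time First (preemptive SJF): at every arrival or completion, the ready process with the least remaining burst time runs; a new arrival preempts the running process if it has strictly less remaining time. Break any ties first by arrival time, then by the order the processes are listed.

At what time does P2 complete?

Gantt: | P5 0-1 | P3 1-3 | P4 3-9 | P1 9-17 | P0 17-27 | P2 27-37 |
Completion: P0=27  P1=17  P2=37  P3=3  P4=9  P5=1
Turnaround (C−A): P0=27  P1=17  P2=37  P3=3  P4=9  P5=1

37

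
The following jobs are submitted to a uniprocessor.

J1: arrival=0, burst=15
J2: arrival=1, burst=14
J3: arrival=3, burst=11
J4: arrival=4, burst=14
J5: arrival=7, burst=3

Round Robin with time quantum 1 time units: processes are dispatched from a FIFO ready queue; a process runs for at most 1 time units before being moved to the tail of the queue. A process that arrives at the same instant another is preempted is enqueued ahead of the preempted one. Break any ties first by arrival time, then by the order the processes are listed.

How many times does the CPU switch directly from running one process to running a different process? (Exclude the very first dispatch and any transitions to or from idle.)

55

Schedule: | J1 0-1 | J2 1-2 | J1 2-3 | J2 3-4 | J3 4-5 | J1 5-6 | J4 6-7 | J2 7-8 | J3 8-9 | J1 9-10 | J5 10-11 | J4 11-12 | J2 12-13 | J3 13-14 | J1 14-15 | J5 15-16 | J4 16-17 | J2 17-18 | J3 18-19 | J1 19-20 | J5 20-21 | J4 21-22 | J2 22-23 | J3 23-24 | J1 24-25 | J4 25-26 | J2 26-27 | J3 27-28 | J1 28-29 | J4 29-30 | J2 30-31 | J3 31-32 | J1 32-33 | J4 33-34 | J2 34-35 | J3 35-36 | J1 36-37 | J4 37-38 | J2 38-39 | J3 39-40 | J1 40-41 | J4 41-42 | J2 42-43 | J3 43-44 | J1 44-45 | J4 45-46 | J2 46-47 | J3 47-48 | J1 48-49 | J4 49-50 | J2 50-51 | J1 51-52 | J4 52-53 | J2 53-54 | J1 54-55 | J4 55-57 |
Completion: J1=55  J2=54  J3=48  J4=57  J5=21
Turnaround (C−A): J1=55  J2=53  J3=45  J4=53  J5=14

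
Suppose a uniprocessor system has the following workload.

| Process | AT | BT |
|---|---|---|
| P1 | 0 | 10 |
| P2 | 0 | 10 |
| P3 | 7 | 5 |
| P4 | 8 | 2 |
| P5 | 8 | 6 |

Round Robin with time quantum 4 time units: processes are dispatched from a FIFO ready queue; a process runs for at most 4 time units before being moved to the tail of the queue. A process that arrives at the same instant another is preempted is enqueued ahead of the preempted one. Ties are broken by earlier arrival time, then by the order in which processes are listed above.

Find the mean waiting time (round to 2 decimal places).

16.60

Gantt: | P1 0-4 | P2 4-8 | P1 8-12 | P3 12-16 | P4 16-18 | P5 18-22 | P2 22-26 | P1 26-28 | P3 28-29 | P5 29-31 | P2 31-33 |
Completion: P1=28  P2=33  P3=29  P4=18  P5=31
Turnaround (C−A): P1=28  P2=33  P3=22  P4=10  P5=23
Waiting times: P1=18, P2=23, P3=17, P4=8, P5=17
Average waiting = (18+23+17+8+17) / 5 = 83/5 = 16.60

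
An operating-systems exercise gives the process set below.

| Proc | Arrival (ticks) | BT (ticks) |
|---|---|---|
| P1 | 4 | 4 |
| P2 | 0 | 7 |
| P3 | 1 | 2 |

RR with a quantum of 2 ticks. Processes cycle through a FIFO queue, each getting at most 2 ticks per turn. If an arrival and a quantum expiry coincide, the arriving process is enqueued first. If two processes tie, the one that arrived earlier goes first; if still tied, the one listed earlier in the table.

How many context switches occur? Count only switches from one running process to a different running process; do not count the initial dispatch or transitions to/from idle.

6

Schedule: | P2 0-2 | P3 2-4 | P2 4-6 | P1 6-8 | P2 8-10 | P1 10-12 | P2 12-13 |
Completion: P1=12  P2=13  P3=4
Turnaround (C−A): P1=8  P2=13  P3=3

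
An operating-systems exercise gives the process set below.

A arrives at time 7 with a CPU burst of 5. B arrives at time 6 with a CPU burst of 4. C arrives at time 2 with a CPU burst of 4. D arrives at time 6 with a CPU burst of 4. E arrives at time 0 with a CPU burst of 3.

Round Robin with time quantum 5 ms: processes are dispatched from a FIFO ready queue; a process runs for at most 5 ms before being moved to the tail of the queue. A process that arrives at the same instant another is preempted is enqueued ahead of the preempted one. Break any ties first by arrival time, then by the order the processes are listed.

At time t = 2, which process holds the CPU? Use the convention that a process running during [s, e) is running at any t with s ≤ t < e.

E

Schedule: | E 0-3 | C 3-7 | B 7-11 | D 11-15 | A 15-20 |
Completion: A=20  B=11  C=7  D=15  E=3
Turnaround (C−A): A=13  B=5  C=5  D=9  E=3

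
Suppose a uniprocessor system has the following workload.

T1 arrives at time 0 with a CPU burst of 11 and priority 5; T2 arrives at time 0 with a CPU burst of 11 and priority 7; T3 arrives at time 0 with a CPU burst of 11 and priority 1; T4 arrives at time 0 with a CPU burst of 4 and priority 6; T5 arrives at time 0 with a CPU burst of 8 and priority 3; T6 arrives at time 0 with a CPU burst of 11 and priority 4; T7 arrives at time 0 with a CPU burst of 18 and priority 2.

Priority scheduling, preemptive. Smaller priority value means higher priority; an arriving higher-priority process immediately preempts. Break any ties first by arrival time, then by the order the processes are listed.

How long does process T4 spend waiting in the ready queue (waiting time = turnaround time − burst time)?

59

Gantt: | T3 0-11 | T7 11-29 | T5 29-37 | T6 37-48 | T1 48-59 | T4 59-63 | T2 63-74 |
Completion: T1=59  T2=74  T3=11  T4=63  T5=37  T6=48  T7=29
Turnaround (C−A): T1=59  T2=74  T3=11  T4=63  T5=37  T6=48  T7=29
Waiting(T4) = turnaround − burst = 63 − 4 = 59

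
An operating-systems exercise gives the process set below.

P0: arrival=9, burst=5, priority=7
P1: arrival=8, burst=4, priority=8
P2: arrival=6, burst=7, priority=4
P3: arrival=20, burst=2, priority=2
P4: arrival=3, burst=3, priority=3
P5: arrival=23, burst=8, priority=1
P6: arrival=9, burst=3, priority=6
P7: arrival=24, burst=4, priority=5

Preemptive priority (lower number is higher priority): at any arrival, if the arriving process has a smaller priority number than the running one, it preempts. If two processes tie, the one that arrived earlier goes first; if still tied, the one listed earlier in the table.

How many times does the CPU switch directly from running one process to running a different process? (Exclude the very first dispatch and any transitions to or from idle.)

Schedule: | idle 0-3 | P4 3-6 | P2 6-13 | P6 13-16 | P0 16-20 | P3 20-22 | P0 22-23 | P5 23-31 | P7 31-35 | P1 35-39 |
Completion: P0=23  P1=39  P2=13  P3=22  P4=6  P5=31  P6=16  P7=35

8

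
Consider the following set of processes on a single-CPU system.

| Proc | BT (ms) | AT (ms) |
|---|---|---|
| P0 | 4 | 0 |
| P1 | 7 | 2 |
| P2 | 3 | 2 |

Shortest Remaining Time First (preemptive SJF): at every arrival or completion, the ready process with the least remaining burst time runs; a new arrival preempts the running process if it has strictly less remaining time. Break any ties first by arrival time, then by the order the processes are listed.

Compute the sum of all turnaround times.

Schedule: | P0 0-4 | P2 4-7 | P1 7-14 |
Completion: P0=4  P1=14  P2=7
Turnaround (C−A): P0=4  P1=12  P2=5
Turnaround = completion − arrival: P0=4, P1=12, P2=5
Total turnaround = 4 + 12 + 5 = 21

21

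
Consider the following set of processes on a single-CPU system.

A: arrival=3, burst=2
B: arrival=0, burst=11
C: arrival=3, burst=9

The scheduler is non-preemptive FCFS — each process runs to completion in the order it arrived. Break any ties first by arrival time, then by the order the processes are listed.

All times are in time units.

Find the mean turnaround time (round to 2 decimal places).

13.33

Schedule: | B 0-11 | A 11-13 | C 13-22 |
Completion: A=13  B=11  C=22
Turnaround (C−A): A=10  B=11  C=19
Turnaround times: A=10, B=11, C=19
Average turnaround = (10+11+19) / 3 = 40/3 = 13.33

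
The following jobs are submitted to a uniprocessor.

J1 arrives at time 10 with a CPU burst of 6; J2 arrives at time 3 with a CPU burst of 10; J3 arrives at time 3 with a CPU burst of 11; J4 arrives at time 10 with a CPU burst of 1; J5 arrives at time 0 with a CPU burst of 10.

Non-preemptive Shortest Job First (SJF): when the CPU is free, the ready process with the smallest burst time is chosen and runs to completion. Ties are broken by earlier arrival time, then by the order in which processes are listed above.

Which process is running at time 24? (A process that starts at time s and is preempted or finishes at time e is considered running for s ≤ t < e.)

J2

Timeline: | J5 0-10 | J4 10-11 | J1 11-17 | J2 17-27 | J3 27-38 |
Completion: J1=17  J2=27  J3=38  J4=11  J5=10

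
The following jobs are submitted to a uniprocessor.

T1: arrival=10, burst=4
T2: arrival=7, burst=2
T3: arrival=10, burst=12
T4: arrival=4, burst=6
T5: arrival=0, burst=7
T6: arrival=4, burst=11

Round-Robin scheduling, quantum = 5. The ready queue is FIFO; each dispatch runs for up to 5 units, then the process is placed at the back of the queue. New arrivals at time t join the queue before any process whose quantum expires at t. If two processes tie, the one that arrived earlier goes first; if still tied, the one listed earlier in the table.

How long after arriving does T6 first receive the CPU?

6

Timeline: | T5 0-5 | T4 5-10 | T6 10-15 | T5 15-17 | T2 17-19 | T1 19-23 | T3 23-28 | T4 28-29 | T6 29-34 | T3 34-39 | T6 39-40 | T3 40-42 |
Completion: T1=23  T2=19  T3=42  T4=29  T5=17  T6=40
Turnaround (C−A): T1=13  T2=12  T3=32  T4=25  T5=17  T6=36
Response(T6) = first start − arrival = 10 − 4 = 6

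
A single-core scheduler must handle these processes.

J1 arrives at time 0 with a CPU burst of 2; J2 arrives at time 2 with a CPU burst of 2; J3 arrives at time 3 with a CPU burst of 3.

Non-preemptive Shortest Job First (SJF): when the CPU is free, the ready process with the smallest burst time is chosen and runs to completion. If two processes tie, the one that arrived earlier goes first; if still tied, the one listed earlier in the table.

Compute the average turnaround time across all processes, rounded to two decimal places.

2.67

Gantt: | J1 0-2 | J2 2-4 | J3 4-7 |
Completion: J1=2  J2=4  J3=7
Turnaround times: J1=2, J2=2, J3=4
Average turnaround = (2+2+4) / 3 = 8/3 = 2.67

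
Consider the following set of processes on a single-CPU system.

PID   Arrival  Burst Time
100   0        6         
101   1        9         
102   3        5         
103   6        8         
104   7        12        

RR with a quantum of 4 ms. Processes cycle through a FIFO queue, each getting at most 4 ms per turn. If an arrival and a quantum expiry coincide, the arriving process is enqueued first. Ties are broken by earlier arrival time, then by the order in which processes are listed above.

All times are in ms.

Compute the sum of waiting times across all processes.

91

Timeline: | 100 0-4 | 101 4-8 | 102 8-12 | 100 12-14 | 103 14-18 | 104 18-22 | 101 22-26 | 102 26-27 | 103 27-31 | 104 31-35 | 101 35-36 | 104 36-40 |
Completion: 100=14  101=36  102=27  103=31  104=40
Waiting = turnaround − burst: 100=8, 101=26, 102=19, 103=17, 104=21
Total waiting = 8 + 26 + 19 + 17 + 21 = 91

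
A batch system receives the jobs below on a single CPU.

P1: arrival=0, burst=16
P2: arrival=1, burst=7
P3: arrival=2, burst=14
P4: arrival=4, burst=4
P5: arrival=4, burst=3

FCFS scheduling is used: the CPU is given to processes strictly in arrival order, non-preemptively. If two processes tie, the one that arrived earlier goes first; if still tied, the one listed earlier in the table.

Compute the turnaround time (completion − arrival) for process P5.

40

Gantt: | P1 0-16 | P2 16-23 | P3 23-37 | P4 37-41 | P5 41-44 |
Completion: P1=16  P2=23  P3=37  P4=41  P5=44
Turnaround (C−A): P1=16  P2=22  P3=35  P4=37  P5=40
Turnaround(P5) = completion − arrival = 44 − 4 = 40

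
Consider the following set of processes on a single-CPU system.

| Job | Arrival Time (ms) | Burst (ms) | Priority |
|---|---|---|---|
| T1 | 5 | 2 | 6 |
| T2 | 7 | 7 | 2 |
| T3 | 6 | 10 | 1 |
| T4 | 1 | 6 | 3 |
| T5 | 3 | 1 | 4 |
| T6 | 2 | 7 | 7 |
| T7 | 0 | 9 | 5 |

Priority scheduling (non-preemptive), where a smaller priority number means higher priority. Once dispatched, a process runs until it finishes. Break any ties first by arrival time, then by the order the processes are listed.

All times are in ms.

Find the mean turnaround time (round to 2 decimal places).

24.57

Timeline: | T7 0-9 | T3 9-19 | T2 19-26 | T4 26-32 | T5 32-33 | T1 33-35 | T6 35-42 |
Completion: T1=35  T2=26  T3=19  T4=32  T5=33  T6=42  T7=9
Turnaround times: T1=30, T2=19, T3=13, T4=31, T5=30, T6=40, T7=9
Average turnaround = (30+19+13+31+30+40+9) / 7 = 172/7 = 24.57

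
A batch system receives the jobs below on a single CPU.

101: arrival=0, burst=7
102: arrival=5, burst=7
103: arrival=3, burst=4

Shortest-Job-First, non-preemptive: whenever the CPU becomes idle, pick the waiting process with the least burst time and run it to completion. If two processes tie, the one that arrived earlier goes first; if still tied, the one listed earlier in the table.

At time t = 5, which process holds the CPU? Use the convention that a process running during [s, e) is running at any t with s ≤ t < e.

101

Schedule: | 101 0-7 | 103 7-11 | 102 11-18 |
Completion: 101=7  102=18  103=11
Turnaround (C−A): 101=7  102=13  103=8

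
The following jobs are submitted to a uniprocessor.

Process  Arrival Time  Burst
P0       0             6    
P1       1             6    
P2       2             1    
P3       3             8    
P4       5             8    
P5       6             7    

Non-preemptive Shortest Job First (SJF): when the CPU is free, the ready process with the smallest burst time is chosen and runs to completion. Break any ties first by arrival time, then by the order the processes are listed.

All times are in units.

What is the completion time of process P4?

Schedule: | P0 0-6 | P2 6-7 | P1 7-13 | P5 13-20 | P3 20-28 | P4 28-36 |
Completion: P0=6  P1=13  P2=7  P3=28  P4=36  P5=20

36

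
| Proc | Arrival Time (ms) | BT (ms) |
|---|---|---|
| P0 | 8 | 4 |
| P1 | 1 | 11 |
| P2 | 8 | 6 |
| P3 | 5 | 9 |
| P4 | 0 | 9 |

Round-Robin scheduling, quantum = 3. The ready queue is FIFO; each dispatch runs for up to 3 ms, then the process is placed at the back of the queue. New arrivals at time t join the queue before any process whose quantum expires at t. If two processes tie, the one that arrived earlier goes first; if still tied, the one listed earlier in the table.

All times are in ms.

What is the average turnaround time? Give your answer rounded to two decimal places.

28.60

Schedule: | P4 0-3 | P1 3-6 | P4 6-9 | P3 9-12 | P1 12-15 | P0 15-18 | P2 18-21 | P4 21-24 | P3 24-27 | P1 27-30 | P0 30-31 | P2 31-34 | P3 34-37 | P1 37-39 |
Completion: P0=31  P1=39  P2=34  P3=37  P4=24
Turnaround times: P0=23, P1=38, P2=26, P3=32, P4=24
Average turnaround = (23+38+26+32+24) / 5 = 143/5 = 28.60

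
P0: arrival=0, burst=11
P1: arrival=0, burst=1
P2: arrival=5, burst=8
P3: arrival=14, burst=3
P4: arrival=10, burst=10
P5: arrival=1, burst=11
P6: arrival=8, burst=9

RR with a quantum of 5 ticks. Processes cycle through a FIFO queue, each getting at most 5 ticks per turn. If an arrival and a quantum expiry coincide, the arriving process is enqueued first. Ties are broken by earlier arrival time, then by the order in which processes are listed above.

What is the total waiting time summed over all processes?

Gantt: | P0 0-5 | P1 5-6 | P5 6-11 | P2 11-16 | P0 16-21 | P6 21-26 | P4 26-31 | P5 31-36 | P3 36-39 | P2 39-42 | P0 42-43 | P6 43-47 | P4 47-52 | P5 52-53 |
Completion: P0=43  P1=6  P2=42  P3=39  P4=52  P5=53  P6=47
Waiting = turnaround − burst: P0=32, P1=5, P2=29, P3=22, P4=32, P5=41, P6=30
Total waiting = 32 + 5 + 29 + 22 + 32 + 41 + 30 = 191

191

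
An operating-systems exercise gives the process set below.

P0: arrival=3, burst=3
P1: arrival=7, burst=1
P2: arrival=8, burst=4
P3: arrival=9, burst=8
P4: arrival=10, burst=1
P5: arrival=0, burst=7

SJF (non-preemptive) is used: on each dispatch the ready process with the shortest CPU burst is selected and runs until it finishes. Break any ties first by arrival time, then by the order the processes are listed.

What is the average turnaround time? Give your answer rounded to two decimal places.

6.83

Gantt: | P5 0-7 | P1 7-8 | P0 8-11 | P4 11-12 | P2 12-16 | P3 16-24 |
Completion: P0=11  P1=8  P2=16  P3=24  P4=12  P5=7
Turnaround (C−A): P0=8  P1=1  P2=8  P3=15  P4=2  P5=7
Turnaround times: P0=8, P1=1, P2=8, P3=15, P4=2, P5=7
Average turnaround = (8+1+8+15+2+7) / 6 = 41/6 = 6.83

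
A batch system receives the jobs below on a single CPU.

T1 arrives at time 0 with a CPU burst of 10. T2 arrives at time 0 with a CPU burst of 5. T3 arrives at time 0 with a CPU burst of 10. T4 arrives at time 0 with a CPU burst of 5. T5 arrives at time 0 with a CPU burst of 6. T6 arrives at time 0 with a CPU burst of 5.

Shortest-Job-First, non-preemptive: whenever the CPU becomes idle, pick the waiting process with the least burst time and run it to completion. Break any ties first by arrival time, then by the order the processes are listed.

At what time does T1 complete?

31

Schedule: | T2 0-5 | T4 5-10 | T6 10-15 | T5 15-21 | T1 21-31 | T3 31-41 |
Completion: T1=31  T2=5  T3=41  T4=10  T5=21  T6=15
Turnaround (C−A): T1=31  T2=5  T3=41  T4=10  T5=21  T6=15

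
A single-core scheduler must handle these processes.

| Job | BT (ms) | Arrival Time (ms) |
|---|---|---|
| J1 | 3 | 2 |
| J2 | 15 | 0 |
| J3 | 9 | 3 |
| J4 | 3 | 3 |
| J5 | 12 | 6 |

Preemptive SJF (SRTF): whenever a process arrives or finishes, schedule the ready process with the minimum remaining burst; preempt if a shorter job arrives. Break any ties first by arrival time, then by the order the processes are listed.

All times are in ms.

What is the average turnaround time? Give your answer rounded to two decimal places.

Timeline: | J2 0-2 | J1 2-5 | J4 5-8 | J3 8-17 | J5 17-29 | J2 29-42 |
Completion: J1=5  J2=42  J3=17  J4=8  J5=29
Turnaround (C−A): J1=3  J2=42  J3=14  J4=5  J5=23
Turnaround times: J1=3, J2=42, J3=14, J4=5, J5=23
Average turnaround = (3+42+14+5+23) / 5 = 87/5 = 17.40

17.40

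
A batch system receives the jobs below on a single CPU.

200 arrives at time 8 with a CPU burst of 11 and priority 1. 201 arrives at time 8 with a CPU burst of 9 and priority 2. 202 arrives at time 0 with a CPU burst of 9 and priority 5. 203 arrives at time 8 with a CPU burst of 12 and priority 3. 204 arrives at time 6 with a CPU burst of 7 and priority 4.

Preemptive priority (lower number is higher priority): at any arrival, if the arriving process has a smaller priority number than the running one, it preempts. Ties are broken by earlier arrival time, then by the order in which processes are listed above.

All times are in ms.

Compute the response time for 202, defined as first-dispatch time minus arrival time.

0

Schedule: | 202 0-6 | 204 6-8 | 200 8-19 | 201 19-28 | 203 28-40 | 204 40-45 | 202 45-48 |
Completion: 200=19  201=28  202=48  203=40  204=45
Turnaround (C−A): 200=11  201=20  202=48  203=32  204=39
Response(202) = first start − arrival = 0 − 0 = 0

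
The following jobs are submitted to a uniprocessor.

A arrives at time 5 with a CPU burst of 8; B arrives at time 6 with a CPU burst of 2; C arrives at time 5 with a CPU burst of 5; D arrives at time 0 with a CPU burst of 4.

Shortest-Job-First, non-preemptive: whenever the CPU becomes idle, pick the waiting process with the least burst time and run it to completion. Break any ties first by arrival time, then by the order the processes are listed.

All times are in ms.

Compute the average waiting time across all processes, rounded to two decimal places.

Gantt: | D 0-4 | idle 4-5 | C 5-10 | B 10-12 | A 12-20 |
Completion: A=20  B=12  C=10  D=4
Waiting times: A=7, B=4, C=0, D=0
Average waiting = (7+4+0+0) / 4 = 11/4 = 2.75

2.75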